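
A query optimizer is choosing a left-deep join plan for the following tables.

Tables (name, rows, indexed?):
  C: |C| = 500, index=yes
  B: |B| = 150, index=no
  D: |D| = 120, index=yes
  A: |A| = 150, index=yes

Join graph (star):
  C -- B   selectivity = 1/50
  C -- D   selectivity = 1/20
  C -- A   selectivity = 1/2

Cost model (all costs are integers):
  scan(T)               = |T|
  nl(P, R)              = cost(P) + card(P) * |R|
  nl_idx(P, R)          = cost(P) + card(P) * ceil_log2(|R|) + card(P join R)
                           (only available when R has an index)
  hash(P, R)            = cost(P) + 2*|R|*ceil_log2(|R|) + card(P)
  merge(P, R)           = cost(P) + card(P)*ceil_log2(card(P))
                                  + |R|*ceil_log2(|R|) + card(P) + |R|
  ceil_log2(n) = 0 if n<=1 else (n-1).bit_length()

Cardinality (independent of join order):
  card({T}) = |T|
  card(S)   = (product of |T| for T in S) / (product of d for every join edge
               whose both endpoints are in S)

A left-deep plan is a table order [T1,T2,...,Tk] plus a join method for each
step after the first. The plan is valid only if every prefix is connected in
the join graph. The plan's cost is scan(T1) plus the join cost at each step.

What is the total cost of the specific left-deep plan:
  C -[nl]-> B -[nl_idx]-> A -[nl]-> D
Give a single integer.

13700000

step 1: scan C: cost=500, card=500
step 2: join B via nl
    card(P join B) = 500*150/(50) = 1500
    cost = 500 + 500*150 = 75500
step 3: join A via nl_idx
    card(P join A) = 1500*150/(2) = 112500
    cost = 75500 + 1500*8 + 112500 = 200000
step 4: join D via nl
    card(P join D) = 112500*120/(20) = 675000
    cost = 200000 + 112500*120 = 13700000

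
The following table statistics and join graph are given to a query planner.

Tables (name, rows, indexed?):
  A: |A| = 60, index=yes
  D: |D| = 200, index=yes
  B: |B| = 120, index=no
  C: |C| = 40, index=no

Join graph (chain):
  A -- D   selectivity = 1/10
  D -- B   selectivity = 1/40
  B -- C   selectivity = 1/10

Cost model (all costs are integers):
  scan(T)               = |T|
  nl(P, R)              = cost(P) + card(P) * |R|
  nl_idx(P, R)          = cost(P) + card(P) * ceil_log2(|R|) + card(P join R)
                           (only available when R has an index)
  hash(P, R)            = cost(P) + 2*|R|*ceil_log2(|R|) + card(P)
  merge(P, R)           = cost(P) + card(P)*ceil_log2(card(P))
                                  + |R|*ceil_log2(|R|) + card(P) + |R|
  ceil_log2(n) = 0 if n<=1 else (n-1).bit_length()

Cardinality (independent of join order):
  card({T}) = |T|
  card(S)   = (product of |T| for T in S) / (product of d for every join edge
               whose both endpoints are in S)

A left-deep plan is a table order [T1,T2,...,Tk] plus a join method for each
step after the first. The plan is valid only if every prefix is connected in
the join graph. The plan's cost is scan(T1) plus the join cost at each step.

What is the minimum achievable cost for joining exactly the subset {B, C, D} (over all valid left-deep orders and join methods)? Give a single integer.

Selinger DP over subsets of {B,C,D}:
  {D}: scan cost=200, card=200
  {B}: scan cost=120, card=120
  {C}: scan cost=40, card=40
  {BD}: card=600; try (D,nl_idx)→1680, (B,hash)→2080, (D,merge)→2880, (B,merge)→2960, (D,hash)→3440, (D,nl)→24120 …(+1); best=1680 via (D,nl_idx)
  {BC}: card=480; try (C,hash)→720, (B,merge)→1280, (C,merge)→1360, (B,hash)→1760, (B,nl)→4840, (C,nl)→4920; best=720 via (C,hash)
  {BCD}: card=2400; try (C,hash)→2760, (D,hash)→4400, (D,nl_idx)→6960, (D,merge)→7320, (C,merge)→8560, (C,nl)→25680 …(+1); best=2760 via (C,hash)

2760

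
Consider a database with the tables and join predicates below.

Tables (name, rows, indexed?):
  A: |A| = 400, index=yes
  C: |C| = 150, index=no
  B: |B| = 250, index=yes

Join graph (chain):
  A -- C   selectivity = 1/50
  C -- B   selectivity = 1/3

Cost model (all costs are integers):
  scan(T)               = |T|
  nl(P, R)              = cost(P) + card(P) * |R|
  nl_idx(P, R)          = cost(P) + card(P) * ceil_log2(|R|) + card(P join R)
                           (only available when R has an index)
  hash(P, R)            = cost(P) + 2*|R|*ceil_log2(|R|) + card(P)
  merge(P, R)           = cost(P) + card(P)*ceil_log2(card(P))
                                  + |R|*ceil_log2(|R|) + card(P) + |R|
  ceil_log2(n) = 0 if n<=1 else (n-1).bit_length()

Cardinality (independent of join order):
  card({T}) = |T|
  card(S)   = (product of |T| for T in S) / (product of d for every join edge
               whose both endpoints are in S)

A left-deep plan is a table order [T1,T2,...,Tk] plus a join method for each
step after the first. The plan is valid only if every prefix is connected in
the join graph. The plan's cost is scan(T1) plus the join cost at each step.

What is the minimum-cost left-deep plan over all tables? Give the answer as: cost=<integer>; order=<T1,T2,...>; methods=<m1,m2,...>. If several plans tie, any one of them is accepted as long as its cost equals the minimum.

cost=7900; order=C,A,B; methods=nl_idx,hash

Selinger DP (subsets sized 1..n):
  {A}: scan cost=400, card=400
  {C}: scan cost=150, card=150
  {B}: scan cost=250, card=250
  {AC}: card=1200; try (A,nl_idx)→2700, (C,hash)→3200, (A,merge)→5500, (C,merge)→5750, (A,hash)→7500, (A,nl)→60150 …(+1); best=2700 via (A,nl_idx)
  {BC}: card=12500; try (C,hash)→2900, (B,merge)→3750, (C,merge)→3850, (B,hash)→4300, (B,nl_idx)→13850, (B,nl)→37650 …(+1); best=2900 via (C,hash)
  {ABC}: card=100000; try (B,hash)→7900, (B,merge)→19350, (A,hash)→22600, (B,nl_idx)→112300, (A,merge)→194400, (A,nl_idx)→215400 …(+2); best=7900 via (B,hash)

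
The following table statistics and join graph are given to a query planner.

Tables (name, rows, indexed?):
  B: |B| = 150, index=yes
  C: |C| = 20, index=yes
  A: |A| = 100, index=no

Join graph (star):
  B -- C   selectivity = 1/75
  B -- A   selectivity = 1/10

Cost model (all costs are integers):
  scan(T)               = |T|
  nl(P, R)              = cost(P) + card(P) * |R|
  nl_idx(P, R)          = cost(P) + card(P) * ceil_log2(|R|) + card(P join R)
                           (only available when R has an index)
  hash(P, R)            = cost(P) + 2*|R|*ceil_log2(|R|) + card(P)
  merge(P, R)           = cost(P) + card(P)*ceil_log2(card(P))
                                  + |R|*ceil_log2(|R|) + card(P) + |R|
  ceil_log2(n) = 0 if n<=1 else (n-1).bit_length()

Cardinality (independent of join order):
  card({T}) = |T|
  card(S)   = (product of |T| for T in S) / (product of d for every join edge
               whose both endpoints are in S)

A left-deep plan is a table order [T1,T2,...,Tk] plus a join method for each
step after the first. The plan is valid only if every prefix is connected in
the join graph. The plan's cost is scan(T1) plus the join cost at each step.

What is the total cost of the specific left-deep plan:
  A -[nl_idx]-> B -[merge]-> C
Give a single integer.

20520

step 1: scan A: cost=100, card=100
step 2: join B via nl_idx
    card(P join B) = 100*150/(10) = 1500
    cost = 100 + 100*8 + 1500 = 2400
step 3: join C via merge
    card(P join C) = 1500*20/(75) = 400
    cost = 2400 + 1500*11 + 20*5 + 1500 + 20 = 20520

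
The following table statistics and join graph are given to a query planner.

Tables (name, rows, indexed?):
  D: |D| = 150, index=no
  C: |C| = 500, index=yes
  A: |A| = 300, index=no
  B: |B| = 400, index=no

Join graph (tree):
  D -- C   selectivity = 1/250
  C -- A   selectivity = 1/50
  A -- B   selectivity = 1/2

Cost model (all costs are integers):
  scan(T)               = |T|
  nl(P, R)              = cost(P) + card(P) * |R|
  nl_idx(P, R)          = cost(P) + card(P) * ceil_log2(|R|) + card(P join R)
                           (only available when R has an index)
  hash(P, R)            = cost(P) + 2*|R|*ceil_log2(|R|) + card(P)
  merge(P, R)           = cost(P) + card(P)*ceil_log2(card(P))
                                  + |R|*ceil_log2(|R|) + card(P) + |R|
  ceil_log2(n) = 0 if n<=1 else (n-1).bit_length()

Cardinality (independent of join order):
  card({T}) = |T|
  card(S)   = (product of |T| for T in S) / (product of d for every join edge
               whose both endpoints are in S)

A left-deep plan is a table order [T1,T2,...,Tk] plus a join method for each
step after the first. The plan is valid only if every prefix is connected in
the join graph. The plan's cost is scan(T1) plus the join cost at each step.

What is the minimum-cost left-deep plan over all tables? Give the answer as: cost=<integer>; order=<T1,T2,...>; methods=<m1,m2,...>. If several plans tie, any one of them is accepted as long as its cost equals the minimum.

cost=16500; order=D,C,A,B; methods=nl_idx,hash,hash

Selinger DP (subsets sized 1..n):
  {D}: scan cost=150, card=150
  {C}: scan cost=500, card=500
  {A}: scan cost=300, card=300
  {B}: scan cost=400, card=400
  {CD}: card=300; try (C,nl_idx)→1800, (D,hash)→3400, (C,merge)→6500, (D,merge)→6850, (C,hash)→9300, (C,nl)→75150 …(+1); best=1800 via (C,nl_idx)
  {AC}: card=3000; try (C,nl_idx)→6000, (A,hash)→6400, (C,merge)→8300, (A,merge)→8500, (C,hash)→9600, (C,nl)→150300 …(+1); best=6000 via (C,nl_idx)
  {AB}: card=60000; try (A,hash)→6200, (B,merge)→7300, (A,merge)→7400, (B,hash)→7800, (B,nl)→120300, (A,nl)→120400; best=6200 via (A,hash)
  {ACD}: card=1800; try (A,hash)→7500, (A,merge)→7800, (D,hash)→11400, (D,merge)→46350, (A,nl)→91800, (D,nl)→456000; best=7500 via (A,hash)
  {ABC}: card=600000; try (B,hash)→16200, (B,merge)→49000, (C,hash)→75200, (C,merge)→1031200, (C,nl_idx)→1146200, (B,nl)→1206000 …(+1); best=16200 via (B,hash)
  {ABCD}: card=360000; try (B,hash)→16500, (B,merge)→33100, (D,hash)→618600, (B,nl)→727500, (D,merge)→12617550, (D,nl)→90016200; best=16500 via (B,hash)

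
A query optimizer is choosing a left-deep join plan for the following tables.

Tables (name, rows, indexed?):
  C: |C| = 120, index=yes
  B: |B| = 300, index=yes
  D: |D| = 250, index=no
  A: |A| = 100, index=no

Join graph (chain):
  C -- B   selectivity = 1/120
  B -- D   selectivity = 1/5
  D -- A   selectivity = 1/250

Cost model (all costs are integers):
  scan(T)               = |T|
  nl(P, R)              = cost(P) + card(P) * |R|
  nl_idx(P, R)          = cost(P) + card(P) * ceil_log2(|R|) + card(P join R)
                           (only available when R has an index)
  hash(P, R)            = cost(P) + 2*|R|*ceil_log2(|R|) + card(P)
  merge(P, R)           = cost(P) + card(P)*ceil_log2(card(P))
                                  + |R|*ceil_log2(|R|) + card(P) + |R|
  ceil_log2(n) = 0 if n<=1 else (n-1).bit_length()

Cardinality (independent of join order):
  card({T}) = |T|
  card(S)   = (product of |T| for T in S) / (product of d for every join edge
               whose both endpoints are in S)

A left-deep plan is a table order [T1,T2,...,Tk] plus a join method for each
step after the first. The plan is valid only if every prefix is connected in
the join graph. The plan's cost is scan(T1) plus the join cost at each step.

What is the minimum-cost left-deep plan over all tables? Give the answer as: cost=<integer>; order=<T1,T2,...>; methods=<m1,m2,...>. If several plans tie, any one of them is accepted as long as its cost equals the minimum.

cost=13380; order=D,A,B,C; methods=hash,merge,hash

Selinger DP (subsets sized 1..n):
  {C}: scan cost=120, card=120
  {B}: scan cost=300, card=300
  {D}: scan cost=250, card=250
  {A}: scan cost=100, card=100
  {BC}: card=300; try (B,nl_idx)→1500, (C,hash)→2280, (C,nl_idx)→2700, (B,merge)→4080, (C,merge)→4260, (B,hash)→5640 …(+2); best=1500 via (B,nl_idx)
  {BD}: card=15000; try (D,hash)→4600, (B,merge)→5500, (D,merge)→5550, (B,hash)→5900, (B,nl_idx)→17500, (B,nl)→75250 …(+1); best=4600 via (D,hash)
  {AD}: card=100; try (A,hash)→1900, (D,merge)→3150, (A,merge)→3300, (D,hash)→4200, (D,nl)→25100, (A,nl)→25250; best=1900 via (A,hash)
  {BCD}: card=15000; try (D,hash)→5800, (D,merge)→6750, (C,hash)→21280, (D,nl)→76500, (C,nl_idx)→124600, (C,merge)→230560 …(+1); best=5800 via (D,hash)
  {ABD}: card=6000; try (B,merge)→5700, (B,hash)→7400, (B,nl_idx)→8800, (A,hash)→21000, (B,nl)→31900, (A,merge)→230400 …(+1); best=5700 via (B,merge)
  {ABCD}: card=6000; try (C,hash)→13380, (A,hash)→22200, (C,nl_idx)→53700, (C,merge)→90660, (A,merge)→231600, (C,nl)→725700 …(+1); best=13380 via (C,hash)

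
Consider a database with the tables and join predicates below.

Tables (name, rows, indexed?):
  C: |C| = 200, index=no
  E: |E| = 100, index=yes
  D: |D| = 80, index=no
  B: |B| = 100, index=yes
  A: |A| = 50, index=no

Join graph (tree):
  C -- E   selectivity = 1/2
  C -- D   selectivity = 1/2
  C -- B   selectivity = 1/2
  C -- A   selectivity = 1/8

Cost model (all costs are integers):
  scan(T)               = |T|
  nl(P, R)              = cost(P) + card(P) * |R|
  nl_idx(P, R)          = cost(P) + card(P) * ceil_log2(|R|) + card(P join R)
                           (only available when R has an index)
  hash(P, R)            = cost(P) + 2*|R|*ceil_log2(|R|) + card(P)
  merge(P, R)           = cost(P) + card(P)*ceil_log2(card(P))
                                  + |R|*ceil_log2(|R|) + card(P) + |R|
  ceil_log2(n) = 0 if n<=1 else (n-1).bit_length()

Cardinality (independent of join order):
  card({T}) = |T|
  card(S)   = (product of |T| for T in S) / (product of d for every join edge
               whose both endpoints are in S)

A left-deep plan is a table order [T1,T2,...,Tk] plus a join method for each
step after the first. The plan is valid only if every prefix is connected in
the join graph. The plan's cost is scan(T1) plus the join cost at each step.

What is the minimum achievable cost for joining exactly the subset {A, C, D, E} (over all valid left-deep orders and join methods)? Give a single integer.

Selinger DP over subsets of {A,C,D,E}:
  {C}: scan cost=200, card=200
  {E}: scan cost=100, card=100
  {D}: scan cost=80, card=80
  {A}: scan cost=50, card=50
  {CE}: card=10000; try (E,hash)→1800, (C,merge)→2700, (E,merge)→2800, (C,hash)→3400, (E,nl_idx)→11600, (C,nl)→20100 …(+1); best=1800 via (E,hash)
  {CD}: card=8000; try (D,hash)→1520, (C,merge)→2520, (D,merge)→2640, (C,hash)→3360, (C,nl)→16080, (D,nl)→16200; best=1520 via (D,hash)
  {AC}: card=1250; try (A,hash)→1000, (C,merge)→2200, (A,merge)→2350, (C,hash)→3300, (C,nl)→10050, (A,nl)→10200; best=1000 via (A,hash)
  {CDE}: card=400000; try (E,hash)→10920, (D,hash)→12920, (E,merge)→114320, (D,merge)→152440, (E,nl_idx)→457520, (E,nl)→801520 …(+1); best=10920 via (E,hash)
  {ACE}: card=62500; try (E,hash)→3650, (A,hash)→12400, (E,merge)→16800, (E,nl_idx)→72250, (E,nl)→126000, (A,merge)→152150 …(+1); best=3650 via (E,hash)
  {ACD}: card=50000; try (D,hash)→3370, (A,hash)→10120, (D,merge)→16640, (D,nl)→101000, (A,merge)→113870, (A,nl)→401520; best=3370 via (D,hash)
  {ACDE}: card=2500000; try (E,hash)→54770, (D,hash)→67270, (A,hash)→411520, (E,merge)→854170, (D,merge)→1066790, (E,nl_idx)→2853370 …(+4); best=54770 via (E,hash)

54770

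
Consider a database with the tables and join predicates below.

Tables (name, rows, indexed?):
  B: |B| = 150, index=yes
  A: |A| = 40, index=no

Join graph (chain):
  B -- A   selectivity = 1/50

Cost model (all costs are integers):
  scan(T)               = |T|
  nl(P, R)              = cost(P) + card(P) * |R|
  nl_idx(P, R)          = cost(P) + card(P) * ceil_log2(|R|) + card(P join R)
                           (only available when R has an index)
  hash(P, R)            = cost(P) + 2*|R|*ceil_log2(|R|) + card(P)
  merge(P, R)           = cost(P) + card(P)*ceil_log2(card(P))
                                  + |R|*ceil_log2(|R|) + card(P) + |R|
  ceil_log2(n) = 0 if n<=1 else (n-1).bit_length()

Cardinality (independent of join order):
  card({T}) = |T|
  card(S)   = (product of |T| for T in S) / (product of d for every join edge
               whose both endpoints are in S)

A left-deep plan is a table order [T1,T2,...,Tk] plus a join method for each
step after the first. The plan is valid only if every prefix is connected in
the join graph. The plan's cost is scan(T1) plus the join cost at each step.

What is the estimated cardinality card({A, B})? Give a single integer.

120

Tables in S: A(40), B(150)
Edges inside S: B-A(d=50)
numerator = 40 * 150 = 6000
denominator = 50 = 50
card(S) = 6000 / 50 = 120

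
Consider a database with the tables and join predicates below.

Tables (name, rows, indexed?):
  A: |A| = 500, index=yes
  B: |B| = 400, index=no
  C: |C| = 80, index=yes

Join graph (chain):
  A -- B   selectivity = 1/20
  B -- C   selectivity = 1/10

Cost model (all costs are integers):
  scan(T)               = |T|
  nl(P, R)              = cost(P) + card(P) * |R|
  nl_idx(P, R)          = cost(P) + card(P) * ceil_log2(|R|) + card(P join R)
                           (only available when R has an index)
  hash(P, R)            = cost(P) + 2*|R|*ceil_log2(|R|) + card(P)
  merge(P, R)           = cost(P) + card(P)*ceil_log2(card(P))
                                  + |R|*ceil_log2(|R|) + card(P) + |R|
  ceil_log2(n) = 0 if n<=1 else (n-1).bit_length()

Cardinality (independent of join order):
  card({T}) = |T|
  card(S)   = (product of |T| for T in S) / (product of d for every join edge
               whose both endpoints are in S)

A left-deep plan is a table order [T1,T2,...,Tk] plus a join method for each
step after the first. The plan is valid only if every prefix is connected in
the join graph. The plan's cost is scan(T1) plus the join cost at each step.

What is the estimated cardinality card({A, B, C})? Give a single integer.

Tables in S: A(500), B(400), C(80)
Edges inside S: A-B(d=20), B-C(d=10)
numerator = 500 * 400 * 80 = 16000000
denominator = 20 * 10 = 200
card(S) = 16000000 / 200 = 80000

80000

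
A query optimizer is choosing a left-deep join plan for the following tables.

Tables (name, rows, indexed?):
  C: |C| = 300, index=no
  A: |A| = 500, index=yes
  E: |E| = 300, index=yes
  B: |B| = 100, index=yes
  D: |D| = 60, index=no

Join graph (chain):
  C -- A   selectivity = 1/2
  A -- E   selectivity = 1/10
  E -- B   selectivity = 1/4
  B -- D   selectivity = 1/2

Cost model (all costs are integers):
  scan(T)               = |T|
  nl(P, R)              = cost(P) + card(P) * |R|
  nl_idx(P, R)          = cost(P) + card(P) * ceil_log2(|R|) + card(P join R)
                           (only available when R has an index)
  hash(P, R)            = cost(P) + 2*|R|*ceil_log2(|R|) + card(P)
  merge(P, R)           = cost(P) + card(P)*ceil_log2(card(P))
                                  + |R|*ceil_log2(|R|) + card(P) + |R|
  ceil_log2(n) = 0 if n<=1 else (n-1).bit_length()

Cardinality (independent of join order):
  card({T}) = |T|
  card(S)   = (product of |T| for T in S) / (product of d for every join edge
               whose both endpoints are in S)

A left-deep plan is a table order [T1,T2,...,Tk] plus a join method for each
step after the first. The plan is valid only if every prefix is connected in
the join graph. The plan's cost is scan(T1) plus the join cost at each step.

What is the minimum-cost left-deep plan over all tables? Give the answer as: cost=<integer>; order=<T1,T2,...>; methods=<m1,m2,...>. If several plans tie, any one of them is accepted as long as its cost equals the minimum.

cost=11498720; order=B,D,E,A,C; methods=hash,hash,hash,hash

Selinger DP (subsets sized 1..n):
  {C}: scan cost=300, card=300
  {A}: scan cost=500, card=500
  {E}: scan cost=300, card=300
  {B}: scan cost=100, card=100
  {D}: scan cost=60, card=60
  {AC}: card=75000; try (C,hash)→6400, (A,merge)→8300, (C,merge)→8500, (A,hash)→9600, (A,nl_idx)→78000, (A,nl)→150300 …(+1); best=6400 via (C,hash)
  {AE}: card=15000; try (E,hash)→6400, (A,merge)→8300, (E,merge)→8500, (A,hash)→9600, (A,nl_idx)→18000, (E,nl_idx)→20000 …(+2); best=6400 via (E,hash)
  {BE}: card=7500; try (B,hash)→2000, (E,merge)→3900, (B,merge)→4100, (E,hash)→5600, (E,nl_idx)→8500, (B,nl_idx)→9900 …(+2); best=2000 via (B,hash)
  {BD}: card=3000; try (D,hash)→920, (B,merge)→1280, (D,merge)→1320, (B,hash)→1520, (B,nl_idx)→3480, (B,nl)→6060 …(+1); best=920 via (D,hash)
  {ACE}: card=2250000; try (C,hash)→26800, (E,hash)→86800, (C,merge)→234400, (E,merge)→1359400, (E,nl_idx)→2931400, (C,nl)→4506400 …(+1); best=26800 via (C,hash)
  {ABE}: card=375000; try (A,hash)→18500, (B,hash)→22800, (A,merge)→112000, (B,merge)→232200, (A,nl_idx)→444500, (B,nl_idx)→486400 …(+2); best=18500 via (A,hash)
  {BDE}: card=225000; try (E,hash)→9320, (D,hash)→10220, (E,merge)→42920, (D,merge)→107420, (E,nl_idx)→252920, (D,nl)→452000 …(+1); best=9320 via (E,hash)
  {ABCE}: card=56250000; try (C,hash)→398900, (B,hash)→2278200, (C,merge)→7521500, (B,merge)→51777600, (B,nl_idx)→72026800, (C,nl)→112518500 …(+1); best=398900 via (C,hash)
  {ABDE}: card=11250000; try (A,hash)→243320, (D,hash)→394220, (A,merge)→4289320, (D,merge)→7518920, (A,nl_idx)→13284320, (D,nl)→22518500 …(+1); best=243320 via (A,hash)
  {ABCDE}: card=1687500000; try (C,hash)→11498720, (D,hash)→56649620, (C,merge)→281496320, (D,merge)→1519149320, (C,nl)→3375243320, (D,nl)→3375398900; best=11498720 via (C,hash)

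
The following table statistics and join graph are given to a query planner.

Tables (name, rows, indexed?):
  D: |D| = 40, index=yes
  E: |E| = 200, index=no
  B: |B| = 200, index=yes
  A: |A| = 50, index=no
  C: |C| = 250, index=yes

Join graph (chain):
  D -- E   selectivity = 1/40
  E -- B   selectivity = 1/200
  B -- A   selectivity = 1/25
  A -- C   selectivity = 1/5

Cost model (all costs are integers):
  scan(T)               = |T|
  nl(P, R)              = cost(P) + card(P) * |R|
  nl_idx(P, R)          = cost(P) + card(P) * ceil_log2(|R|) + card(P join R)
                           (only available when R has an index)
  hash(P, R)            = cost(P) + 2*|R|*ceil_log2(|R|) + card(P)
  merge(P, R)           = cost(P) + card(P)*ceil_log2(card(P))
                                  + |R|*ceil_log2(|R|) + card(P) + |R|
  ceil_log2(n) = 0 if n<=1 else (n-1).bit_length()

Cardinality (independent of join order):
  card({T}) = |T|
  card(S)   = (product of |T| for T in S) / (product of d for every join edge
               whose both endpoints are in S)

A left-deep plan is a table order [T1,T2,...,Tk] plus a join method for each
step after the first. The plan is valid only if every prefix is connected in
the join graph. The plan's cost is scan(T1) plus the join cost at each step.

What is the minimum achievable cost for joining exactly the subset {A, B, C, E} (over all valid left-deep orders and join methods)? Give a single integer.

Selinger DP over subsets of {A,B,C,E}:
  {E}: scan cost=200, card=200
  {B}: scan cost=200, card=200
  {A}: scan cost=50, card=50
  {C}: scan cost=250, card=250
  {BE}: card=200; try (B,nl_idx)→2000, (E,hash)→3600, (B,hash)→3600, (E,merge)→3800, (B,merge)→3800, (E,nl)→40200 …(+1); best=2000 via (B,nl_idx)
  {AB}: card=400; try (B,nl_idx)→850, (A,hash)→1000, (B,merge)→2200, (A,merge)→2350, (B,hash)→3300, (B,nl)→10050 …(+1); best=850 via (B,nl_idx)
  {AC}: card=2500; try (A,hash)→1100, (C,merge)→2650, (A,merge)→2850, (C,nl_idx)→2950, (C,hash)→4100, (C,nl)→12550 …(+1); best=1100 via (A,hash)
  {ABE}: card=400; try (A,hash)→2800, (A,merge)→4150, (E,hash)→4450, (E,merge)→6650, (A,nl)→12000, (E,nl)→80850; best=2800 via (A,hash)
  {ABC}: card=20000; try (C,hash)→5250, (B,hash)→6800, (C,merge)→7100, (C,nl_idx)→24050, (B,merge)→35400, (B,nl_idx)→41100 …(+2); best=5250 via (C,hash)
  {ABCE}: card=20000; try (C,hash)→7200, (C,merge)→9050, (C,nl_idx)→26000, (E,hash)→28450, (C,nl)→102800, (E,merge)→327050 …(+1); best=7200 via (C,hash)

7200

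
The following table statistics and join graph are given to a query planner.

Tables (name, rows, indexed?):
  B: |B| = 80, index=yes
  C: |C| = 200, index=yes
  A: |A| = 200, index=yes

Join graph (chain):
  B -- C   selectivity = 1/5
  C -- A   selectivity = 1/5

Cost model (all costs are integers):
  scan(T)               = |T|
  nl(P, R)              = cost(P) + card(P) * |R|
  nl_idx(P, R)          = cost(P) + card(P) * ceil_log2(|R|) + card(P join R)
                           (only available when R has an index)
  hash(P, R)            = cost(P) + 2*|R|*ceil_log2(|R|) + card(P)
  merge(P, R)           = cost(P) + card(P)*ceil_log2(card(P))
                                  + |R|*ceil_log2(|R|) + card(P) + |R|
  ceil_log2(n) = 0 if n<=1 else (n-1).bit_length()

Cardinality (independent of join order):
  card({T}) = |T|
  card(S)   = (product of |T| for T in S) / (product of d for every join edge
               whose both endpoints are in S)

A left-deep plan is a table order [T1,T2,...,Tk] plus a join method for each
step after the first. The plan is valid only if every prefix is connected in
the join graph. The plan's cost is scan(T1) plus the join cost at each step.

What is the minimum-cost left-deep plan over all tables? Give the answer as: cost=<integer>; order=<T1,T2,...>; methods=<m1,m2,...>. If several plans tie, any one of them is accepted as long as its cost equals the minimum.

Selinger DP (subsets sized 1..n):
  {B}: scan cost=80, card=80
  {C}: scan cost=200, card=200
  {A}: scan cost=200, card=200
  {BC}: card=3200; try (B,hash)→1520, (C,merge)→2520, (B,merge)→2640, (C,hash)→3360, (C,nl_idx)→3920, (B,nl_idx)→4800 …(+2); best=1520 via (B,hash)
  {AC}: card=8000; try (C,hash)→3600, (A,hash)→3600, (C,merge)→3800, (A,merge)→3800, (C,nl_idx)→9800, (A,nl_idx)→9800 …(+2); best=3600 via (C,hash)
  {ABC}: card=128000; try (A,hash)→7920, (B,hash)→12720, (A,merge)→44920, (B,merge)→116240, (A,nl_idx)→155120, (B,nl_idx)→187600 …(+2); best=7920 via (A,hash)

cost=7920; order=C,B,A; methods=hash,hash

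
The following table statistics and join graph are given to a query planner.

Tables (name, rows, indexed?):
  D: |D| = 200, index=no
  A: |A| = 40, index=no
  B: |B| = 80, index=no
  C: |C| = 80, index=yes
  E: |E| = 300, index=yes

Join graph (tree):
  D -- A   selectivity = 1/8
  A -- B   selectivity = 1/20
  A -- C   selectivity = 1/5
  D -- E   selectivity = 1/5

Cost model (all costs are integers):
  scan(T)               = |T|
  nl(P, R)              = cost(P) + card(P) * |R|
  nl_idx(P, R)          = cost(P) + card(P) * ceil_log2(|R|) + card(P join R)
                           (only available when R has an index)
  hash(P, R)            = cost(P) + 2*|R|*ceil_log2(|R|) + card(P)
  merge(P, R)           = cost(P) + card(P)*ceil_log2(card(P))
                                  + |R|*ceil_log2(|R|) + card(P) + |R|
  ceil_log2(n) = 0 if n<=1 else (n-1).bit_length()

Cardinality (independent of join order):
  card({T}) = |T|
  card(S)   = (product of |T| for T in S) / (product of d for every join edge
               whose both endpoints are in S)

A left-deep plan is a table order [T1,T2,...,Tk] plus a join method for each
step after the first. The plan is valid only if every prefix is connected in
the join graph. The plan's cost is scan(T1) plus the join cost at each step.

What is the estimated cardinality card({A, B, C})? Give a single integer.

2560

Tables in S: A(40), B(80), C(80)
Edges inside S: A-B(d=20), A-C(d=5)
numerator = 40 * 80 * 80 = 256000
denominator = 20 * 5 = 100
card(S) = 256000 / 100 = 2560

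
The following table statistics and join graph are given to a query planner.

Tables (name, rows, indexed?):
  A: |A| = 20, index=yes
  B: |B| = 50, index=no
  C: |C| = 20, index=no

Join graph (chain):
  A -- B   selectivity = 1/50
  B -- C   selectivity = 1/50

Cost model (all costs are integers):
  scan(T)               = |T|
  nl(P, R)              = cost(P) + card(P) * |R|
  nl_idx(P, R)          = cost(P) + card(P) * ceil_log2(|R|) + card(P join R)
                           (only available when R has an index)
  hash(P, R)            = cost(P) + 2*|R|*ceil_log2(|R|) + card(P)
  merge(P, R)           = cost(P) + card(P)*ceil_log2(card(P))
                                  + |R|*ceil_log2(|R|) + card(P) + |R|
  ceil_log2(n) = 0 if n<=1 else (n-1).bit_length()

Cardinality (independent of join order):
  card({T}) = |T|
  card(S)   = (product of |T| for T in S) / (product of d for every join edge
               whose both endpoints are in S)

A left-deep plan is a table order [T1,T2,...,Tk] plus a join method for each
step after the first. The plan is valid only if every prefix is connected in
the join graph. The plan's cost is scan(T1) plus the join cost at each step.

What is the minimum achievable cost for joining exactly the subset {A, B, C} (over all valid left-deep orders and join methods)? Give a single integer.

408

Selinger DP over subsets of {A,B,C}:
  {A}: scan cost=20, card=20
  {B}: scan cost=50, card=50
  {C}: scan cost=20, card=20
  {AB}: card=20; try (A,hash)→300, (A,nl_idx)→320, (B,merge)→490, (A,merge)→520, (B,hash)→640, (B,nl)→1020 …(+1); best=300 via (A,hash)
  {BC}: card=20; try (C,hash)→300, (B,merge)→490, (C,merge)→520, (B,hash)→640, (B,nl)→1020, (C,nl)→1050; best=300 via (C,hash)
  {ABC}: card=8; try (A,nl_idx)→408, (C,hash)→520, (A,hash)→520, (C,merge)→540, (A,merge)→540, (C,nl)→700 …(+1); best=408 via (A,nl_idx)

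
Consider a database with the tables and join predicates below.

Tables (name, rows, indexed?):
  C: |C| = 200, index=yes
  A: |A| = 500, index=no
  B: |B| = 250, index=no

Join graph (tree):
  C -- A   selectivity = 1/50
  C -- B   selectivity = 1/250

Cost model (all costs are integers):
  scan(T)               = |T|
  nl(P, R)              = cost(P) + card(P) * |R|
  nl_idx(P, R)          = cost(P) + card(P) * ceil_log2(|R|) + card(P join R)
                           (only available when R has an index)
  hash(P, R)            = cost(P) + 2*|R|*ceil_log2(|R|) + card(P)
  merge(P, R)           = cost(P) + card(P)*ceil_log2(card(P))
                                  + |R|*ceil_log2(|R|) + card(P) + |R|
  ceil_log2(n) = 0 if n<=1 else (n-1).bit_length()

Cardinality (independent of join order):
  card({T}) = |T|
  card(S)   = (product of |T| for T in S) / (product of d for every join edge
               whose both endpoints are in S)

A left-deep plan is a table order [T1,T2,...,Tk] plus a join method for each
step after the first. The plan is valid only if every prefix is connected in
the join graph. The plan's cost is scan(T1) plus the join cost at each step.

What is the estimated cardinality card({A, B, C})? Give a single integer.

2000

Tables in S: A(500), B(250), C(200)
Edges inside S: C-A(d=50), C-B(d=250)
numerator = 500 * 250 * 200 = 25000000
denominator = 50 * 250 = 12500
card(S) = 25000000 / 12500 = 2000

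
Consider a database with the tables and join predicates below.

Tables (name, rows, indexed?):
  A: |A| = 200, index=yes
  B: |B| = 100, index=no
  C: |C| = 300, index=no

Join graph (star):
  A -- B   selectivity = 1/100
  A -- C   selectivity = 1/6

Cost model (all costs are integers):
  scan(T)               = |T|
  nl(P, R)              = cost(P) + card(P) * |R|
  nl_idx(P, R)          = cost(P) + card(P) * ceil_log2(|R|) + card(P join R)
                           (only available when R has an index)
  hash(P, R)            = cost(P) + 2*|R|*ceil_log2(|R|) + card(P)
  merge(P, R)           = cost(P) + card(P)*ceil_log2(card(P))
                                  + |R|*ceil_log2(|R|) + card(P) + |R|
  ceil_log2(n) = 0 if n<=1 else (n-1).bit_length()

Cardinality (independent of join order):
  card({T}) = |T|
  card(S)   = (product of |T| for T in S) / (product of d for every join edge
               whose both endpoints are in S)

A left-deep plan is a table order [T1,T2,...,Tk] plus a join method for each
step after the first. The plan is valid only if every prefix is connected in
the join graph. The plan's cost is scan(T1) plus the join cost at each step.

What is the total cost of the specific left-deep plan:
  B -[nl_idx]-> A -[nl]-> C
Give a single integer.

step 1: scan B: cost=100, card=100
step 2: join A via nl_idx
    card(P join A) = 100*200/(100) = 200
    cost = 100 + 100*8 + 200 = 1100
step 3: join C via nl
    card(P join C) = 200*300/(6) = 10000
    cost = 1100 + 200*300 = 61100

61100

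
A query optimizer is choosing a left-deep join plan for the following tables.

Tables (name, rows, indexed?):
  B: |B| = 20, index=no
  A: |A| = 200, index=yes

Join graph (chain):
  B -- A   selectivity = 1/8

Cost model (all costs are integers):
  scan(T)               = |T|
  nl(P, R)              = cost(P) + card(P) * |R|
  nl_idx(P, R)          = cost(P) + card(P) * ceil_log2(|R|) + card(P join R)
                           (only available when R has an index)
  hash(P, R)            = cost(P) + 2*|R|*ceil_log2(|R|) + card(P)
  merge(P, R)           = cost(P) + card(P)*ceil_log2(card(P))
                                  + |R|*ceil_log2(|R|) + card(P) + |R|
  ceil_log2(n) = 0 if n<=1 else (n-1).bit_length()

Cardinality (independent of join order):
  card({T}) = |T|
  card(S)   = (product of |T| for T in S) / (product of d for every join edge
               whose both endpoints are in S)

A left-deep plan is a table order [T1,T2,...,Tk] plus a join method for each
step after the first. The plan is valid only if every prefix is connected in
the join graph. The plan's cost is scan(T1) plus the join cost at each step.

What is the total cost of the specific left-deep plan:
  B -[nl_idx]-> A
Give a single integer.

step 1: scan B: cost=20, card=20
step 2: join A via nl_idx
    card(P join A) = 20*200/(8) = 500
    cost = 20 + 20*8 + 500 = 680

680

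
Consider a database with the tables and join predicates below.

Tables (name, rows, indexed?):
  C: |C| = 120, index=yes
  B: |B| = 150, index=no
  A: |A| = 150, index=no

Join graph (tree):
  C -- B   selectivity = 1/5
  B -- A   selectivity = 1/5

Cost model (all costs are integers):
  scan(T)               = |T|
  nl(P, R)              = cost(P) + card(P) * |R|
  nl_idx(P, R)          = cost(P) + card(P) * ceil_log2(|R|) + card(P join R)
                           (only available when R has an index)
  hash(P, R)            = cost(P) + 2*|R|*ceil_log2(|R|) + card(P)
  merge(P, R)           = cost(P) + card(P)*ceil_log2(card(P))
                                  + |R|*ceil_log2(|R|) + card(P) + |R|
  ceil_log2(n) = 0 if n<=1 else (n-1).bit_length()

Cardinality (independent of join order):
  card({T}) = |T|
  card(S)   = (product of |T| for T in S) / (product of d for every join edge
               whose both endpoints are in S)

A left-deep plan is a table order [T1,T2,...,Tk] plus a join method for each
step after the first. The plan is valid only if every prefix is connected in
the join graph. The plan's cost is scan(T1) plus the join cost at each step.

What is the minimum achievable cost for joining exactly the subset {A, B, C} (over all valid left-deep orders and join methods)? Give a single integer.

Selinger DP over subsets of {A,B,C}:
  {C}: scan cost=120, card=120
  {B}: scan cost=150, card=150
  {A}: scan cost=150, card=150
  {BC}: card=3600; try (C,hash)→1980, (B,merge)→2430, (C,merge)→2460, (B,hash)→2640, (C,nl_idx)→4800, (B,nl)→18120 …(+1); best=1980 via (C,hash)
  {AB}: card=4500; try (B,hash)→2700, (A,hash)→2700, (B,merge)→2850, (A,merge)→2850, (B,nl)→22650, (A,nl)→22650; best=2700 via (B,hash)
  {ABC}: card=108000; try (A,hash)→7980, (C,hash)→8880, (A,merge)→50130, (C,merge)→66660, (C,nl_idx)→142200, (A,nl)→541980 …(+1); best=7980 via (A,hash)

7980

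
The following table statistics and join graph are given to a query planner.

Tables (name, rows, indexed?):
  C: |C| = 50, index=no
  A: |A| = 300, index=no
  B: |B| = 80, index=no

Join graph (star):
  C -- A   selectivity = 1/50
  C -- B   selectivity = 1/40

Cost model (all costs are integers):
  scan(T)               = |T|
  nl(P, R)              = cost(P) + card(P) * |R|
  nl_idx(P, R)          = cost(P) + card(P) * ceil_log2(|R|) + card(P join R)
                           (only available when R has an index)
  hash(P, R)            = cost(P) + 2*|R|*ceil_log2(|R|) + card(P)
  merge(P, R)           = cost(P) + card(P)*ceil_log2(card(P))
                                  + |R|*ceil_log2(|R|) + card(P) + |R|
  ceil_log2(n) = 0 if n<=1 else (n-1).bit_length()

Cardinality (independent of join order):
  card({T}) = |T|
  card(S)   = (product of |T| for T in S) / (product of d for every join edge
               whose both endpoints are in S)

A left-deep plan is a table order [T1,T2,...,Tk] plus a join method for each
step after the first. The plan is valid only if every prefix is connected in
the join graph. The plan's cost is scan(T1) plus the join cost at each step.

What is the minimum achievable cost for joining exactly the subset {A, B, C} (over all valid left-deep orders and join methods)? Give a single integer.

Selinger DP over subsets of {A,B,C}:
  {C}: scan cost=50, card=50
  {A}: scan cost=300, card=300
  {B}: scan cost=80, card=80
  {AC}: card=300; try (C,hash)→1200, (A,merge)→3400, (C,merge)→3650, (A,hash)→5500, (A,nl)→15050, (C,nl)→15300; best=1200 via (C,hash)
  {BC}: card=100; try (C,hash)→760, (B,merge)→1040, (C,merge)→1070, (B,hash)→1220, (B,nl)→4050, (C,nl)→4080; best=760 via (C,hash)
  {ABC}: card=600; try (B,hash)→2620, (A,merge)→4560, (B,merge)→4840, (A,hash)→6260, (B,nl)→25200, (A,nl)→30760; best=2620 via (B,hash)

2620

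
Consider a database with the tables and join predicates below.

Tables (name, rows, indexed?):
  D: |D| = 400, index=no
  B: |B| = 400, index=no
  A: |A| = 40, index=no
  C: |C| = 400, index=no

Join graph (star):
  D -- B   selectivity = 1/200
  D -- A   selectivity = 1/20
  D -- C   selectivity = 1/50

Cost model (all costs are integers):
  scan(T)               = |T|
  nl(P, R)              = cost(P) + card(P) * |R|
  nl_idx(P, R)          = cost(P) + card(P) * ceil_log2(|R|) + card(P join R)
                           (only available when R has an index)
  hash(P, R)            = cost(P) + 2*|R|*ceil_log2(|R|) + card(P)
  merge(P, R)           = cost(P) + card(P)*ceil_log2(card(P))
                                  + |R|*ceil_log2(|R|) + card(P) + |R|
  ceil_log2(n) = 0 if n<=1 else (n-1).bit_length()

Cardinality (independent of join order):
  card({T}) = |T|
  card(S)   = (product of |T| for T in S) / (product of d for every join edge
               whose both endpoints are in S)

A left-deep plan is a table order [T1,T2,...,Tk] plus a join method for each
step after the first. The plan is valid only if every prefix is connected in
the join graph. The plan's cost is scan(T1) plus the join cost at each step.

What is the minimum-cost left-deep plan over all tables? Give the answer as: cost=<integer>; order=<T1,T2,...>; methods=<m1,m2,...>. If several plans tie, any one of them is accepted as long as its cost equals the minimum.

Selinger DP (subsets sized 1..n):
  {D}: scan cost=400, card=400
  {B}: scan cost=400, card=400
  {A}: scan cost=40, card=40
  {C}: scan cost=400, card=400
  {BD}: card=800; try (D,hash)→8000, (B,hash)→8000, (D,merge)→8400, (B,merge)→8400, (D,nl)→160400, (B,nl)→160400; best=8000 via (D,hash)
  {AD}: card=800; try (A,hash)→1280, (D,merge)→4320, (A,merge)→4680, (D,hash)→7280, (D,nl)→16040, (A,nl)→16400; best=1280 via (A,hash)
  {CD}: card=3200; try (D,hash)→8000, (C,hash)→8000, (D,merge)→8400, (C,merge)→8400, (D,nl)→160400, (C,nl)→160400; best=8000 via (D,hash)
  {ABD}: card=1600; try (B,hash)→9280, (A,hash)→9280, (B,merge)→14080, (A,merge)→17080, (A,nl)→40000, (B,nl)→321280; best=9280 via (B,hash)
  {BCD}: card=6400; try (C,hash)→16000, (B,hash)→18400, (C,merge)→20800, (B,merge)→53600, (C,nl)→328000, (B,nl)→1288000; best=16000 via (C,hash)
  {ACD}: card=6400; try (C,hash)→9280, (A,hash)→11680, (C,merge)→14080, (A,merge)→49880, (A,nl)→136000, (C,nl)→321280; best=9280 via (C,hash)
  {ABCD}: card=12800; try (C,hash)→18080, (B,hash)→22880, (A,hash)→22880, (C,merge)→32480, (B,merge)→102880, (A,merge)→105880 …(+3); best=18080 via (C,hash)

cost=18080; order=D,A,B,C; methods=hash,hash,hash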